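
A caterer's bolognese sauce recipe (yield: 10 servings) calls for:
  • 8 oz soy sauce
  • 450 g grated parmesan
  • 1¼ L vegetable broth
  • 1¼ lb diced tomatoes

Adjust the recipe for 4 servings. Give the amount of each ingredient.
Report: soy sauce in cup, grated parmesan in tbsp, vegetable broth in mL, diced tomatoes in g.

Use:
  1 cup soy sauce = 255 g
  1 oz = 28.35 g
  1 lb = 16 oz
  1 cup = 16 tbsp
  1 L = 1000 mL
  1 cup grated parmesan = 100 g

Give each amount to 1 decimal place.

Scaling factor: 4/10 = 2/5 = 0.4.
soy sauce: 8 oz × 2/5 × 28.35 g/oz ÷ 255 g/cup ≈ 0.4 cup
grated parmesan: 450 g × 2/5 ÷ 100 g/cup × 16 tbsp/cup = 28.8 tbsp
vegetable broth: 1.25 L × 2/5 × 1000 mL/L = 500.0 mL
diced tomatoes: 1.25 lb × 2/5 × 16 oz/lb × 28.35 g/oz = 226.8 g

soy sauce: 0.4 cup; grated parmesan: 28.8 tbsp; vegetable broth: 500.0 mL; diced tomatoes: 226.8 g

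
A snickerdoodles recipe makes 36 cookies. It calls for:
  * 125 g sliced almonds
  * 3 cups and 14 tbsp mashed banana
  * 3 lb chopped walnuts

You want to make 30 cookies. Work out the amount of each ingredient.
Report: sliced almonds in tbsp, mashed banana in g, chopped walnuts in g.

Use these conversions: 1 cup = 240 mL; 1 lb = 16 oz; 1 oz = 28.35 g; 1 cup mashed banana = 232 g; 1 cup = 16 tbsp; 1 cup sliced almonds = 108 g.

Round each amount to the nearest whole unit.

Scaling factor: 30/36 = 5/6.
sliced almonds: 125 g × 5/6 ÷ 108 g/cup × 16 tbsp/cup ≈ 15 tbsp
mashed banana: (3 cup + 14 tbsp = 3.875 cup) × 5/6 × 232 g/cup ≈ 749 g
chopped walnuts: 3 lb × 5/6 × 16 oz/lb × 28.35 g/oz = 1134 g

sliced almonds: 15 tbsp; mashed banana: 749 g; chopped walnuts: 1134 g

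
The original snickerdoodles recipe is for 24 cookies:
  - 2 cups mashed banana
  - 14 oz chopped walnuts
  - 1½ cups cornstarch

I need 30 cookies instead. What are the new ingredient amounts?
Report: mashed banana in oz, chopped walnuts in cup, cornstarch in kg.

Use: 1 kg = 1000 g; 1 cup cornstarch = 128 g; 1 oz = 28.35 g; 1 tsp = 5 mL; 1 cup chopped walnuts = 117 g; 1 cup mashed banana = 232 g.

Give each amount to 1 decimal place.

Scaling factor: 30/24 = 5/4 = 1.25.
mashed banana: 2 cup × 5/4 × 232 g/cup ÷ 28.35 g/oz ≈ 20.5 oz
chopped walnuts: 14 oz × 5/4 × 28.35 g/oz ÷ 117 g/cup ≈ 4.2 cup
cornstarch: 1.5 cup × 5/4 × 128 g/cup ÷ 1000 g/kg ≈ 0.2 kg

mashed banana: 20.5 oz; chopped walnuts: 4.2 cup; cornstarch: 0.2 kg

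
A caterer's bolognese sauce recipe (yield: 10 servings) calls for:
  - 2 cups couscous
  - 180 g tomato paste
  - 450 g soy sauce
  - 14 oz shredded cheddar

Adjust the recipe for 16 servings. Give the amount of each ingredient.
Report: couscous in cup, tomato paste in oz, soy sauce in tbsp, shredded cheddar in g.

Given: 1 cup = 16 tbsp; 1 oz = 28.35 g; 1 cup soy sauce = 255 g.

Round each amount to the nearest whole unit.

Scaling factor: 16/10 = 8/5 = 1.6.
couscous: 2 cup × 8/5 ≈ 3 cup
tomato paste: 180 g × 8/5 ÷ 28.35 g/oz ≈ 10 oz
soy sauce: 450 g × 8/5 ÷ 255 g/cup × 16 tbsp/cup ≈ 45 tbsp
shredded cheddar: 14 oz × 8/5 × 28.35 g/oz ≈ 635 g

couscous: 3 cup; tomato paste: 10 oz; soy sauce: 45 tbsp; shredded cheddar: 635 g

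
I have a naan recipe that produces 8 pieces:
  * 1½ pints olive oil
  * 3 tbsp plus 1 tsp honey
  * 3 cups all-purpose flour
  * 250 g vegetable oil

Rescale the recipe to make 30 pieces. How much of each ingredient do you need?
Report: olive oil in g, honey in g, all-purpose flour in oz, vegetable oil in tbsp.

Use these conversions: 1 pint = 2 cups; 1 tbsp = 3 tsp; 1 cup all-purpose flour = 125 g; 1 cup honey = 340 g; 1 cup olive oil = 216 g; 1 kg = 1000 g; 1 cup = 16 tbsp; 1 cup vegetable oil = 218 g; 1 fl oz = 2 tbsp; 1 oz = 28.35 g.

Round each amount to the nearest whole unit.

olive oil: 2430 g; honey: 266 g; all-purpose flour: 50 oz; vegetable oil: 69 tbsp

Scaling factor: 30/8 = 15/4 = 3.75.
olive oil: 1.5 pint × 15/4 × 2 cup/pint × 216 g/cup = 2430 g
honey: (3 tbsp + 1 tsp = 10/3 tbsp) × 15/4 ÷ 16 tbsp/cup × 340 g/cup ≈ 266 g
all-purpose flour: 3 cup × 15/4 × 125 g/cup ÷ 28.35 g/oz ≈ 50 oz
vegetable oil: 250 g × 15/4 ÷ 218 g/cup × 16 tbsp/cup ≈ 69 tbsp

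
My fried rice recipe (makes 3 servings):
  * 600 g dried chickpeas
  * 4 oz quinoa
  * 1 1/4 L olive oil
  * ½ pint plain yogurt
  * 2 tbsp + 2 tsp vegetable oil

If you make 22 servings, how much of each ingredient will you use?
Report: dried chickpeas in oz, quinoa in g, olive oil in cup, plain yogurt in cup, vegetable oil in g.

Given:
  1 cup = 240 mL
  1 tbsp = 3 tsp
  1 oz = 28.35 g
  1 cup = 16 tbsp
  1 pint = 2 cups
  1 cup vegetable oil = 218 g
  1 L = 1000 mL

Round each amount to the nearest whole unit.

Scaling factor: 22/3.
dried chickpeas: 600 g × 22/3 ÷ 28.35 g/oz ≈ 155 oz
quinoa: 4 oz × 22/3 × 28.35 g/oz ≈ 832 g
olive oil: 1.25 L × 22/3 × 1000 mL/L ÷ 240 mL/cup ≈ 38 cup
plain yogurt: 0.5 pint × 22/3 × 2 cup/pint ≈ 7 cup
vegetable oil: (2 tbsp + 2 tsp = 8/3 tbsp) × 22/3 ÷ 16 tbsp/cup × 218 g/cup ≈ 266 g

dried chickpeas: 155 oz; quinoa: 832 g; olive oil: 38 cup; plain yogurt: 7 cup; vegetable oil: 266 g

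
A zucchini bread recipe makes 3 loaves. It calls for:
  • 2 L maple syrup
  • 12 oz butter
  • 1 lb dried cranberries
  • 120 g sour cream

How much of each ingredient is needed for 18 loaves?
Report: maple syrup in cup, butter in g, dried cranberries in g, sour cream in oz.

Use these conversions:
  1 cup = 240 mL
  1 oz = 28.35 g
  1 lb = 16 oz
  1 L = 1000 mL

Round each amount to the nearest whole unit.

maple syrup: 50 cup; butter: 2041 g; dried cranberries: 2722 g; sour cream: 25 oz

Scaling factor: 18/3 = 6.
maple syrup: 2 L × 6 × 1000 mL/L ÷ 240 mL/cup = 50 cup
butter: 12 oz × 6 × 28.35 g/oz ≈ 2041 g
dried cranberries: 1 lb × 6 × 16 oz/lb × 28.35 g/oz ≈ 2722 g
sour cream: 120 g × 6 ÷ 28.35 g/oz ≈ 25 oz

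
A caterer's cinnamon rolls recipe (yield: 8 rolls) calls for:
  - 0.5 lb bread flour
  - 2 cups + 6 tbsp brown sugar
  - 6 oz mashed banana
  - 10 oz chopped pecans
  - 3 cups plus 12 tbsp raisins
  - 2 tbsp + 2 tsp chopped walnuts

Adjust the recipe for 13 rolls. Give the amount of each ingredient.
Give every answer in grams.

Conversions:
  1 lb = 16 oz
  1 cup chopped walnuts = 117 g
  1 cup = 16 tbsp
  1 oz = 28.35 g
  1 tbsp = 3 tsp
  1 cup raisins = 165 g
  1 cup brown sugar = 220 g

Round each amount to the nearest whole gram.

Scaling factor: 13/8 = 1.625.
bread flour: 0.5 lb × 13/8 × 16 oz/lb × 28.35 g/oz ≈ 369 g
brown sugar: (2 cup + 6 tbsp = 2.375 cup) × 13/8 × 220 g/cup ≈ 849 g
mashed banana: 6 oz × 13/8 × 28.35 g/oz ≈ 276 g
chopped pecans: 10 oz × 13/8 × 28.35 g/oz ≈ 461 g
raisins: (3 cup + 12 tbsp = 3.75 cup) × 13/8 × 165 g/cup ≈ 1005 g
chopped walnuts: (2 tbsp + 2 tsp = 8/3 tbsp) × 13/8 ÷ 16 tbsp/cup × 117 g/cup ≈ 32 g

bread flour: 369 g; brown sugar: 849 g; mashed banana: 276 g; chopped pecans: 461 g; raisins: 1005 g; chopped walnuts: 32 g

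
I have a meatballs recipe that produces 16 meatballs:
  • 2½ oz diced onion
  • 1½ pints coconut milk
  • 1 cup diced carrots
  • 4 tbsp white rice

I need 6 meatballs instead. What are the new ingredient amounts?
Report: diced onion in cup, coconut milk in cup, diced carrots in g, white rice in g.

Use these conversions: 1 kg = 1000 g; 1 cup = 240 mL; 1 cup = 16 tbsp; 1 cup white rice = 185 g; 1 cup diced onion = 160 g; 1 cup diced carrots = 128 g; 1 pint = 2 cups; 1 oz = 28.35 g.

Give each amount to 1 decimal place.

Scaling factor: 6/16 = 3/8 = 0.375.
diced onion: 2.5 oz × 3/8 × 28.35 g/oz ÷ 160 g/cup ≈ 0.2 cup
coconut milk: 1.5 pint × 3/8 × 2 cup/pint ≈ 1.1 cup
diced carrots: 1 cup × 3/8 × 128 g/cup = 48.0 g
white rice: 4 tbsp × 3/8 ÷ 16 tbsp/cup × 185 g/cup ≈ 17.3 g

diced onion: 0.2 cup; coconut milk: 1.1 cup; diced carrots: 48.0 g; white rice: 17.3 g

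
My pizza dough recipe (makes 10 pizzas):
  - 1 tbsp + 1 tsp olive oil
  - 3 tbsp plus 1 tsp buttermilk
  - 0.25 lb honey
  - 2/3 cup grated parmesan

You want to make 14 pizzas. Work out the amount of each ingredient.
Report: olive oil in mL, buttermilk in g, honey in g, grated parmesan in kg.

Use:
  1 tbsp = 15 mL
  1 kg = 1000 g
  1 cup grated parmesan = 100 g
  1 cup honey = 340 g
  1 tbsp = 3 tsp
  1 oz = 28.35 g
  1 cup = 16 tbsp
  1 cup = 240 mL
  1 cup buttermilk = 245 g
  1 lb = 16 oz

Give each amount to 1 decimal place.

Scaling factor: 14/10 = 7/5 = 1.4.
olive oil: (1 tbsp + 1 tsp = 4/3 tbsp) × 7/5 × 15 mL/tbsp = 28.0 mL
buttermilk: (3 tbsp + 1 tsp = 10/3 tbsp) × 7/5 ÷ 16 tbsp/cup × 245 g/cup ≈ 71.5 g
honey: 0.25 lb × 7/5 × 16 oz/lb × 28.35 g/oz ≈ 158.8 g
grated parmesan: 2/3 cup × 7/5 × 100 g/cup ÷ 1000 g/kg ≈ 0.1 kg

olive oil: 28.0 mL; buttermilk: 71.5 g; honey: 158.8 g; grated parmesan: 0.1 kg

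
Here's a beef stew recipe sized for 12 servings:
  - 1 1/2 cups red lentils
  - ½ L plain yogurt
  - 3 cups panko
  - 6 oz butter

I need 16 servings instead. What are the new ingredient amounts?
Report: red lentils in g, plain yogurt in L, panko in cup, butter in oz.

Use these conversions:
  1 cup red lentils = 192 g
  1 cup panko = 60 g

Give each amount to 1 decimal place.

red lentils: 384.0 g; plain yogurt: 0.7 L; panko: 4.0 cup; butter: 8.0 oz

Scaling factor: 16/12 = 4/3.
red lentils: 1.5 cup × 4/3 × 192 g/cup = 384.0 g
plain yogurt: 0.5 L × 4/3 ≈ 0.7 L
panko: 3 cup × 4/3 = 4.0 cup
butter: 6 oz × 4/3 = 8.0 oz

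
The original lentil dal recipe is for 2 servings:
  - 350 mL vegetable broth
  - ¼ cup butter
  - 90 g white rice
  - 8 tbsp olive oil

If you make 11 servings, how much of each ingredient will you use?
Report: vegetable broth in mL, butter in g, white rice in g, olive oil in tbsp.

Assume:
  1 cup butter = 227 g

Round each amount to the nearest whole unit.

Scaling factor: 11/2 = 5.5.
vegetable broth: 350 mL × 11/2 = 1925 mL
butter: 0.25 cup × 11/2 × 227 g/cup ≈ 312 g
white rice: 90 g × 11/2 = 495 g
olive oil: 8 tbsp × 11/2 = 44 tbsp

vegetable broth: 1925 mL; butter: 312 g; white rice: 495 g; olive oil: 44 tbsp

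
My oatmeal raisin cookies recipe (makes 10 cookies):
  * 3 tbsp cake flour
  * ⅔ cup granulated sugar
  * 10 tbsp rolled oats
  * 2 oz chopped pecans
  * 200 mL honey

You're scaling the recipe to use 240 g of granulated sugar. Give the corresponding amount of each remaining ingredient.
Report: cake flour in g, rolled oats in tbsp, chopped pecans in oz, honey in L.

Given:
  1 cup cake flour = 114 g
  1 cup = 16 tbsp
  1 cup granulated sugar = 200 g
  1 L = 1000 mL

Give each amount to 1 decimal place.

The original recipe has 400/3 g of granulated sugar, so the scaling factor is 240 ÷ 400/3 = 9/5 = 1.8.
cake flour: 3 tbsp × 9/5 ÷ 16 tbsp/cup × 114 g/cup ≈ 38.5 g
rolled oats: 10 tbsp × 9/5 = 18.0 tbsp
chopped pecans: 2 oz × 9/5 = 3.6 oz
honey: 200 mL × 9/5 ÷ 1000 mL/L ≈ 0.4 L

cake flour: 38.5 g; rolled oats: 18.0 tbsp; chopped pecans: 3.6 oz; honey: 0.4 L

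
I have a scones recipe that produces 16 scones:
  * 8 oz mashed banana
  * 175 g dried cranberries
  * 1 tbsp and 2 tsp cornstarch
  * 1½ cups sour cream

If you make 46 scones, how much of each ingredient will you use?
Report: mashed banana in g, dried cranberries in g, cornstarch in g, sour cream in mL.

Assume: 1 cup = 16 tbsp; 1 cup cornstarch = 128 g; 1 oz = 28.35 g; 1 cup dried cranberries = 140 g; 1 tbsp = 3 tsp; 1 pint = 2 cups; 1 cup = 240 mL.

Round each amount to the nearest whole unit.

Scaling factor: 46/16 = 23/8 = 2.875.
mashed banana: 8 oz × 23/8 × 28.35 g/oz ≈ 652 g
dried cranberries: 175 g × 23/8 ≈ 503 g
cornstarch: (1 tbsp + 2 tsp = 5/3 tbsp) × 23/8 ÷ 16 tbsp/cup × 128 g/cup ≈ 38 g
sour cream: 1.5 cup × 23/8 × 240 mL/cup = 1035 mL

mashed banana: 652 g; dried cranberries: 503 g; cornstarch: 38 g; sour cream: 1035 mL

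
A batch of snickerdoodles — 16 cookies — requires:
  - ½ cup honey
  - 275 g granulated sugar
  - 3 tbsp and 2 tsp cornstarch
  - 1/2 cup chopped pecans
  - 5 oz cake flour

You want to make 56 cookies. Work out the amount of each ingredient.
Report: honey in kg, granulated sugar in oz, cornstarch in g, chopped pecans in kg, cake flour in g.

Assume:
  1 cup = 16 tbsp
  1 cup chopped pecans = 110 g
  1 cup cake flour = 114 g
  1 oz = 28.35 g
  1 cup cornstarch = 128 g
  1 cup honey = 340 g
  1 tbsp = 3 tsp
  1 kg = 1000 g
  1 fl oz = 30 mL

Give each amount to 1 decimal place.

Scaling factor: 56/16 = 7/2 = 3.5.
honey: 0.5 cup × 7/2 × 340 g/cup ÷ 1000 g/kg ≈ 0.6 kg
granulated sugar: 275 g × 7/2 ÷ 28.35 g/oz ≈ 34.0 oz
cornstarch: (3 tbsp + 2 tsp = 11/3 tbsp) × 7/2 ÷ 16 tbsp/cup × 128 g/cup ≈ 102.7 g
chopped pecans: 0.5 cup × 7/2 × 110 g/cup ÷ 1000 g/kg ≈ 0.2 kg
cake flour: 5 oz × 7/2 × 28.35 g/oz ≈ 496.1 g

honey: 0.6 kg; granulated sugar: 34.0 oz; cornstarch: 102.7 g; chopped pecans: 0.2 kg; cake flour: 496.1 g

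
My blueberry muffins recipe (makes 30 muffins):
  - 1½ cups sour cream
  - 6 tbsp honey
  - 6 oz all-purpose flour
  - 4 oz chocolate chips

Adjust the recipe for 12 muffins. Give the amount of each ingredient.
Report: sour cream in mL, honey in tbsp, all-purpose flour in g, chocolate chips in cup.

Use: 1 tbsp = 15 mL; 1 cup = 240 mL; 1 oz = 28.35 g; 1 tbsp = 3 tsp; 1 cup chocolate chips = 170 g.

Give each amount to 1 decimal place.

Scaling factor: 12/30 = 2/5 = 0.4.
sour cream: 1.5 cup × 2/5 × 240 mL/cup = 144.0 mL
honey: 6 tbsp × 2/5 = 2.4 tbsp
all-purpose flour: 6 oz × 2/5 × 28.35 g/oz ≈ 68.0 g
chocolate chips: 4 oz × 2/5 × 28.35 g/oz ÷ 170 g/cup ≈ 0.3 cup

sour cream: 144.0 mL; honey: 2.4 tbsp; all-purpose flour: 68.0 g; chocolate chips: 0.3 cup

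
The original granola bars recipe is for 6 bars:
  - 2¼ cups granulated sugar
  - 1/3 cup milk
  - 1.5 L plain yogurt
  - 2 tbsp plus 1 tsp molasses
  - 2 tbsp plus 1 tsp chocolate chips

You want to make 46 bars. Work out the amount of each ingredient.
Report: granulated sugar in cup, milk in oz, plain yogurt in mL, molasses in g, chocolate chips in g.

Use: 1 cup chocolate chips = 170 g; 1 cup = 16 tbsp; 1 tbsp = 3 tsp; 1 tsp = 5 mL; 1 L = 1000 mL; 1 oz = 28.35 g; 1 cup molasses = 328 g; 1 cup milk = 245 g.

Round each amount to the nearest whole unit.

Scaling factor: 46/6 = 23/3.
granulated sugar: 2.25 cup × 23/3 ≈ 17 cup
milk: 1/3 cup × 23/3 × 245 g/cup ÷ 28.35 g/oz ≈ 22 oz
plain yogurt: 1.5 L × 23/3 × 1000 mL/L = 11500 mL
molasses: (2 tbsp + 1 tsp = 7/3 tbsp) × 23/3 ÷ 16 tbsp/cup × 328 g/cup ≈ 367 g
chocolate chips: (2 tbsp + 1 tsp = 7/3 tbsp) × 23/3 ÷ 16 tbsp/cup × 170 g/cup ≈ 190 g

granulated sugar: 17 cup; milk: 22 oz; plain yogurt: 11500 mL; molasses: 367 g; chocolate chips: 190 g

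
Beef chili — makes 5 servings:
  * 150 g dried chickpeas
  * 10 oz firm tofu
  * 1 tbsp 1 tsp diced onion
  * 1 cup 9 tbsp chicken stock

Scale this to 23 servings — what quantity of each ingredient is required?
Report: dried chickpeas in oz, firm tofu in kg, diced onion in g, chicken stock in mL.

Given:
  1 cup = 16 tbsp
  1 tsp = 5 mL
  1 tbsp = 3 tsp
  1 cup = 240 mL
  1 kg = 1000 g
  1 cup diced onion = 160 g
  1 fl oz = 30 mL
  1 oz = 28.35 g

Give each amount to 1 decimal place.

Scaling factor: 23/5 = 4.6.
dried chickpeas: 150 g × 23/5 ÷ 28.35 g/oz ≈ 24.3 oz
firm tofu: 10 oz × 23/5 × 28.35 g/oz ÷ 1000 g/kg ≈ 1.3 kg
diced onion: (1 tbsp + 1 tsp = 4/3 tbsp) × 23/5 ÷ 16 tbsp/cup × 160 g/cup ≈ 61.3 g
chicken stock: (1 cup + 9 tbsp = 1.5625 cup) × 23/5 × 240 mL/cup = 1725.0 mL

dried chickpeas: 24.3 oz; firm tofu: 1.3 kg; diced onion: 61.3 g; chicken stock: 1725.0 mL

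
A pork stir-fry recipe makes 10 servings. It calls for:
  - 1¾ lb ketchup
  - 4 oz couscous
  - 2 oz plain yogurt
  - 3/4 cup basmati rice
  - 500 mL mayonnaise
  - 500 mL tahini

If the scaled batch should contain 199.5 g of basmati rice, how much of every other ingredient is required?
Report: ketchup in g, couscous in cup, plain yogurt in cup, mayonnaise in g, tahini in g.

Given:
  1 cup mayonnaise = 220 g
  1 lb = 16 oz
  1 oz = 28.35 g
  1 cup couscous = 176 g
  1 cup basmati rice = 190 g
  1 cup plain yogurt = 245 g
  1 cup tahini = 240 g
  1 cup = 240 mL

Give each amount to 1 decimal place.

ketchup: 1111.3 g; couscous: 0.9 cup; plain yogurt: 0.3 cup; mayonnaise: 641.7 g; tahini: 700.0 g

The original recipe has 142.5 g of basmati rice, so the scaling factor is 199.5 ÷ 142.5 = 7/5 = 1.4.
ketchup: 1.75 lb × 7/5 × 16 oz/lb × 28.35 g/oz ≈ 1111.3 g
couscous: 4 oz × 7/5 × 28.35 g/oz ÷ 176 g/cup ≈ 0.9 cup
plain yogurt: 2 oz × 7/5 × 28.35 g/oz ÷ 245 g/cup ≈ 0.3 cup
mayonnaise: 500 mL × 7/5 ÷ 240 mL/cup × 220 g/cup ≈ 641.7 g
tahini: 500 mL × 7/5 ÷ 240 mL/cup × 240 g/cup = 700.0 g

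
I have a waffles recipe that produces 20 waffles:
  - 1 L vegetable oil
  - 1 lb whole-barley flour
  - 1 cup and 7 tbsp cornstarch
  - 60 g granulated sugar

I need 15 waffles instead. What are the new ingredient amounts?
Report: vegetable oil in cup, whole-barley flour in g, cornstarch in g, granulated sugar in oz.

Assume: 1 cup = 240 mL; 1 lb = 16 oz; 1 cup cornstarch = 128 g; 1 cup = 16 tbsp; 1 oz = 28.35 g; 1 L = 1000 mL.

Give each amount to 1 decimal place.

vegetable oil: 3.1 cup; whole-barley flour: 340.2 g; cornstarch: 138.0 g; granulated sugar: 1.6 oz

Scaling factor: 15/20 = 3/4 = 0.75.
vegetable oil: 1 L × 3/4 × 1000 mL/L ÷ 240 mL/cup ≈ 3.1 cup
whole-barley flour: 1 lb × 3/4 × 16 oz/lb × 28.35 g/oz = 340.2 g
cornstarch: (1 cup + 7 tbsp = 1.4375 cup) × 3/4 × 128 g/cup = 138.0 g
granulated sugar: 60 g × 3/4 ÷ 28.35 g/oz ≈ 1.6 oz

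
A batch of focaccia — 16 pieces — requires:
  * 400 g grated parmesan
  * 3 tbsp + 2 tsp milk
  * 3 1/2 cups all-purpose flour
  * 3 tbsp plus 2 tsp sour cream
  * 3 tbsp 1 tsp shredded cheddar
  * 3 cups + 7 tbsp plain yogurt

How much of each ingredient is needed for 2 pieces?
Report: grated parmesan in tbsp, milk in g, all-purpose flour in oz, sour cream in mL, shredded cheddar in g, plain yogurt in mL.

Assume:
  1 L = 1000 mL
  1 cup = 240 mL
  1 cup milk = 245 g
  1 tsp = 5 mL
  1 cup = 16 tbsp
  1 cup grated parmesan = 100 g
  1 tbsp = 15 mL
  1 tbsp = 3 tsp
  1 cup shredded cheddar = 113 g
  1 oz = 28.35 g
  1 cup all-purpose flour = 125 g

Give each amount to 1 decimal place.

grated parmesan: 8.0 tbsp; milk: 7.0 g; all-purpose flour: 1.9 oz; sour cream: 6.9 mL; shredded cheddar: 2.9 g; plain yogurt: 103.1 mL

Scaling factor: 2/16 = 1/8 = 0.125.
grated parmesan: 400 g × 1/8 ÷ 100 g/cup × 16 tbsp/cup = 8.0 tbsp
milk: (3 tbsp + 2 tsp = 11/3 tbsp) × 1/8 ÷ 16 tbsp/cup × 245 g/cup ≈ 7.0 g
all-purpose flour: 3.5 cup × 1/8 × 125 g/cup ÷ 28.35 g/oz ≈ 1.9 oz
sour cream: (3 tbsp + 2 tsp = 11/3 tbsp) × 1/8 × 15 mL/tbsp ≈ 6.9 mL
shredded cheddar: (3 tbsp + 1 tsp = 10/3 tbsp) × 1/8 ÷ 16 tbsp/cup × 113 g/cup ≈ 2.9 g
plain yogurt: (3 cup + 7 tbsp = 3.4375 cup) × 1/8 × 240 mL/cup ≈ 103.1 mL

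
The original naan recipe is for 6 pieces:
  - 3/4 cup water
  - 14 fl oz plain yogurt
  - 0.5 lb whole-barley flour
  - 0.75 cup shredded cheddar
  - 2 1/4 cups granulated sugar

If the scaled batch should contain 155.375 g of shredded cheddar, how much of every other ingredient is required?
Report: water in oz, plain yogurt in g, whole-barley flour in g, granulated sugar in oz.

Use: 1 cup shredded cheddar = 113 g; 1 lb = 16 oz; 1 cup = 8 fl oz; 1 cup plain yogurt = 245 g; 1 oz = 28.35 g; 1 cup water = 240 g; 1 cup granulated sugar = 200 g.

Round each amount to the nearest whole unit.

The original recipe has 84.75 g of shredded cheddar, so the scaling factor is 155.375 ÷ 84.75 = 11/6.
water: 0.75 cup × 11/6 × 240 g/cup ÷ 28.35 g/oz ≈ 12 oz
plain yogurt: 14 fl oz × 11/6 ÷ 8 fl oz/cup × 245 g/cup ≈ 786 g
whole-barley flour: 0.5 lb × 11/6 × 16 oz/lb × 28.35 g/oz ≈ 416 g
granulated sugar: 2.25 cup × 11/6 × 200 g/cup ÷ 28.35 g/oz ≈ 29 oz

water: 12 oz; plain yogurt: 786 g; whole-barley flour: 416 g; granulated sugar: 29 oz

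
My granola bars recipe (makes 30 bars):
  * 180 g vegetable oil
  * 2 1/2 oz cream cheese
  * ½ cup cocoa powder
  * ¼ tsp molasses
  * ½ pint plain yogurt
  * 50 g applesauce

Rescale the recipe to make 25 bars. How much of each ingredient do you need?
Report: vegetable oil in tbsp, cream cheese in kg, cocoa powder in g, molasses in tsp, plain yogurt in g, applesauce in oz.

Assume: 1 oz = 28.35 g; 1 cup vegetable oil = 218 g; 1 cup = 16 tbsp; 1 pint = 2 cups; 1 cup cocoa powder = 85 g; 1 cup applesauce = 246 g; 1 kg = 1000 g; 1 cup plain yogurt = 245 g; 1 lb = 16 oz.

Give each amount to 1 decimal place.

Scaling factor: 25/30 = 5/6.
vegetable oil: 180 g × 5/6 ÷ 218 g/cup × 16 tbsp/cup ≈ 11.0 tbsp
cream cheese: 2.5 oz × 5/6 × 28.35 g/oz ÷ 1000 g/kg ≈ 0.1 kg
cocoa powder: 0.5 cup × 5/6 × 85 g/cup ≈ 35.4 g
molasses: 0.25 tsp × 5/6 ≈ 0.2 tsp
plain yogurt: 0.5 pint × 5/6 × 2 cup/pint × 245 g/cup ≈ 204.2 g
applesauce: 50 g × 5/6 ÷ 28.35 g/oz ≈ 1.5 oz

vegetable oil: 11.0 tbsp; cream cheese: 0.1 kg; cocoa powder: 35.4 g; molasses: 0.2 tsp; plain yogurt: 204.2 g; applesauce: 1.5 oz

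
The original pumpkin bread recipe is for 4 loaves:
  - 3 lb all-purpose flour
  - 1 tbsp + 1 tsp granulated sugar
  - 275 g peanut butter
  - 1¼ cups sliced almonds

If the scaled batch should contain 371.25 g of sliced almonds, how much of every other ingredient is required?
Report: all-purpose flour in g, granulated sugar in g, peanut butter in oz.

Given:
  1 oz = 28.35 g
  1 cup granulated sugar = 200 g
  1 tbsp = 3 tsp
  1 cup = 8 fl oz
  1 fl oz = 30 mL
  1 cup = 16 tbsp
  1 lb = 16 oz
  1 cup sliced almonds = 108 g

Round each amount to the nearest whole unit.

all-purpose flour: 3742 g; granulated sugar: 46 g; peanut butter: 27 oz

The original recipe has 135 g of sliced almonds, so the scaling factor is 371.25 ÷ 135 = 11/4 = 2.75.
all-purpose flour: 3 lb × 11/4 × 16 oz/lb × 28.35 g/oz ≈ 3742 g
granulated sugar: (1 tbsp + 1 tsp = 4/3 tbsp) × 11/4 ÷ 16 tbsp/cup × 200 g/cup ≈ 46 g
peanut butter: 275 g × 11/4 ÷ 28.35 g/oz ≈ 27 oz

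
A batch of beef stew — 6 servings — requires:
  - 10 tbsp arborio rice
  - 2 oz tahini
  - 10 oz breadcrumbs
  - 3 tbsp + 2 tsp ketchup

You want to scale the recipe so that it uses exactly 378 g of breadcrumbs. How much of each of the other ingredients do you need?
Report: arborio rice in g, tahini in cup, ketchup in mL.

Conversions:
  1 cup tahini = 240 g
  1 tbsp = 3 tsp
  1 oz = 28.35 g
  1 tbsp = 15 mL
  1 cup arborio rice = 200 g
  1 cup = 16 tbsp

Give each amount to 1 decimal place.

The original recipe has 283.5 g of breadcrumbs, so the scaling factor is 378 ÷ 283.5 = 4/3.
arborio rice: 10 tbsp × 4/3 ÷ 16 tbsp/cup × 200 g/cup ≈ 166.7 g
tahini: 2 oz × 4/3 × 28.35 g/oz ÷ 240 g/cup ≈ 0.3 cup
ketchup: (3 tbsp + 2 tsp = 11/3 tbsp) × 4/3 × 15 mL/tbsp ≈ 73.3 mL

arborio rice: 166.7 g; tahini: 0.3 cup; ketchup: 73.3 mL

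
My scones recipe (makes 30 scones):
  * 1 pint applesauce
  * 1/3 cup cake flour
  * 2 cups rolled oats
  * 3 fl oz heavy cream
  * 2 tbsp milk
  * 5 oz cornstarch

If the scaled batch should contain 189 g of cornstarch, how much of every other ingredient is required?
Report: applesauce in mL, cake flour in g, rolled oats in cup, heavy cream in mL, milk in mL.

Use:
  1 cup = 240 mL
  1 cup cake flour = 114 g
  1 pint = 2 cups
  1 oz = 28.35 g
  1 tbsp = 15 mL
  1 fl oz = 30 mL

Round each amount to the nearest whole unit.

The original recipe has 141.75 g of cornstarch, so the scaling factor is 189 ÷ 141.75 = 4/3.
applesauce: 1 pint × 4/3 × 2 cup/pint × 240 mL/cup = 640 mL
cake flour: 1/3 cup × 4/3 × 114 g/cup ≈ 51 g
rolled oats: 2 cup × 4/3 ≈ 3 cup
heavy cream: 3 fl oz × 4/3 × 30 mL/fl oz = 120 mL
milk: 2 tbsp × 4/3 × 15 mL/tbsp = 40 mL

applesauce: 640 mL; cake flour: 51 g; rolled oats: 3 cup; heavy cream: 120 mL; milk: 40 mL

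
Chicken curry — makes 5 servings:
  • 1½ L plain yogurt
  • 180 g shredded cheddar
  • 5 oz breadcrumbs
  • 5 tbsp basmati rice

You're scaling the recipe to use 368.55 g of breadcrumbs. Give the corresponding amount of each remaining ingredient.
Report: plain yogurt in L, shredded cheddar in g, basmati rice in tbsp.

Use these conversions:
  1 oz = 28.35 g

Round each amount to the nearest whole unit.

The original recipe has 141.75 g of breadcrumbs, so the scaling factor is 368.55 ÷ 141.75 = 13/5 = 2.6.
plain yogurt: 1.5 L × 13/5 ≈ 4 L
shredded cheddar: 180 g × 13/5 = 468 g
basmati rice: 5 tbsp × 13/5 = 13 tbsp

plain yogurt: 4 L; shredded cheddar: 468 g; basmati rice: 13 tbsp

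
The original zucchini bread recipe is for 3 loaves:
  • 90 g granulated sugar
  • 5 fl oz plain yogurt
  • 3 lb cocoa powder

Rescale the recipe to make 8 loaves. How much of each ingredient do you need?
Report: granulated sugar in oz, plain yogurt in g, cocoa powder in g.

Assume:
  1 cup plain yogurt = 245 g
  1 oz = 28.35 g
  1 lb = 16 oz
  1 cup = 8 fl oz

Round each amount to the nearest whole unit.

granulated sugar: 8 oz; plain yogurt: 408 g; cocoa powder: 3629 g

Scaling factor: 8/3.
granulated sugar: 90 g × 8/3 ÷ 28.35 g/oz ≈ 8 oz
plain yogurt: 5 fl oz × 8/3 ÷ 8 fl oz/cup × 245 g/cup ≈ 408 g
cocoa powder: 3 lb × 8/3 × 16 oz/lb × 28.35 g/oz ≈ 3629 g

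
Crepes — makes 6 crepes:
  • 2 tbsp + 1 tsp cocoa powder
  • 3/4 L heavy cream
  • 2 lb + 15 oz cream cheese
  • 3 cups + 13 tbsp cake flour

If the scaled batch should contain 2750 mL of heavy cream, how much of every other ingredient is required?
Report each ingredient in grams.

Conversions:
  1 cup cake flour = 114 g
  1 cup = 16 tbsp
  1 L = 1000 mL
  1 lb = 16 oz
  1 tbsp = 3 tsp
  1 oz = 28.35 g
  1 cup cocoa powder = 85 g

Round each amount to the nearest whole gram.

The original recipe has 750 mL of heavy cream, so the scaling factor is 2750 ÷ 750 = 11/3.
cocoa powder: (2 tbsp + 1 tsp = 7/3 tbsp) × 11/3 ÷ 16 tbsp/cup × 85 g/cup ≈ 45 g
cream cheese: (2 lb + 15 oz = 2.9375 lb) × 11/3 × 16 oz/lb × 28.35 g/oz ≈ 4886 g
cake flour: (3 cup + 13 tbsp = 3.8125 cup) × 11/3 × 114 g/cup ≈ 1594 g

cocoa powder: 45 g; cream cheese: 4886 g; cake flour: 1594 g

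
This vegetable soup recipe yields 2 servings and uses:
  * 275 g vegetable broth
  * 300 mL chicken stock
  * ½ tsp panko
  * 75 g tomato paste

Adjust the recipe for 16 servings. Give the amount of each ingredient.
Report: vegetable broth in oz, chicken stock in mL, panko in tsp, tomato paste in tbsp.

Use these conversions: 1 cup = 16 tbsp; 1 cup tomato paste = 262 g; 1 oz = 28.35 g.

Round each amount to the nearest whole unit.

Scaling factor: 16/2 = 8.
vegetable broth: 275 g × 8 ÷ 28.35 g/oz ≈ 78 oz
chicken stock: 300 mL × 8 = 2400 mL
panko: 0.5 tsp × 8 = 4 tsp
tomato paste: 75 g × 8 ÷ 262 g/cup × 16 tbsp/cup ≈ 37 tbsp

vegetable broth: 78 oz; chicken stock: 2400 mL; panko: 4 tsp; tomato paste: 37 tbsp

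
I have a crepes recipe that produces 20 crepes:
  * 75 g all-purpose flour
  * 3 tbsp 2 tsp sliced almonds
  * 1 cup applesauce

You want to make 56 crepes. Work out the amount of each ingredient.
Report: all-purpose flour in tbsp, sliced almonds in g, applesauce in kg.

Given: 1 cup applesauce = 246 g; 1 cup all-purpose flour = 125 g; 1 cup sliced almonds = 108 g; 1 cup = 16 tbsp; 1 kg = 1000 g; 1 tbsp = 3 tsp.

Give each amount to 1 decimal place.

Scaling factor: 56/20 = 14/5 = 2.8.
all-purpose flour: 75 g × 14/5 ÷ 125 g/cup × 16 tbsp/cup ≈ 26.9 tbsp
sliced almonds: (3 tbsp + 2 tsp = 11/3 tbsp) × 14/5 ÷ 16 tbsp/cup × 108 g/cup = 69.3 g
applesauce: 1 cup × 14/5 × 246 g/cup ÷ 1000 g/kg ≈ 0.7 kg

all-purpose flour: 26.9 tbsp; sliced almonds: 69.3 g; applesauce: 0.7 kg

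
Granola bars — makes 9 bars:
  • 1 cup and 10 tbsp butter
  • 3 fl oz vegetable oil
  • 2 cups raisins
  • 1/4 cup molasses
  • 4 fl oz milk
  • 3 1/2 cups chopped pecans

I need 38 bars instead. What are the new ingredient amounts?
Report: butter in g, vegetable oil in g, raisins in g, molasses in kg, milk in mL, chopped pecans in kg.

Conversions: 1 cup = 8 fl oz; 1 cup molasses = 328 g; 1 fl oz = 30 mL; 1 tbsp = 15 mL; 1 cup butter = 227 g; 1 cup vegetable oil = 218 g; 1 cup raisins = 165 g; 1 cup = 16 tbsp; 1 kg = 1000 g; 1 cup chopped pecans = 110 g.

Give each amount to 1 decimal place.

butter: 1557.5 g; vegetable oil: 345.2 g; raisins: 1393.3 g; molasses: 0.3 kg; milk: 506.7 mL; chopped pecans: 1.6 kg

Scaling factor: 38/9.
butter: (1 cup + 10 tbsp = 1.625 cup) × 38/9 × 227 g/cup ≈ 1557.5 g
vegetable oil: 3 fl oz × 38/9 ÷ 8 fl oz/cup × 218 g/cup ≈ 345.2 g
raisins: 2 cup × 38/9 × 165 g/cup ≈ 1393.3 g
molasses: 0.25 cup × 38/9 × 328 g/cup ÷ 1000 g/kg ≈ 0.3 kg
milk: 4 fl oz × 38/9 × 30 mL/fl oz ≈ 506.7 mL
chopped pecans: 3.5 cup × 38/9 × 110 g/cup ÷ 1000 g/kg ≈ 1.6 kg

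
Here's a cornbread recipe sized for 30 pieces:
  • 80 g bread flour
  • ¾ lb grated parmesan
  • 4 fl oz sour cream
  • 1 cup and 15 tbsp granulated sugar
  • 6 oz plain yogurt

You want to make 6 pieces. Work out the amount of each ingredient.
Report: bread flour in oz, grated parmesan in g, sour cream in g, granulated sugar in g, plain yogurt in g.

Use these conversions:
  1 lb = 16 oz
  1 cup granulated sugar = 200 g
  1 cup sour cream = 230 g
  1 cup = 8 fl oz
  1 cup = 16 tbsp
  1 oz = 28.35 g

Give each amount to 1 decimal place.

bread flour: 0.6 oz; grated parmesan: 68.0 g; sour cream: 23.0 g; granulated sugar: 77.5 g; plain yogurt: 34.0 g

Scaling factor: 6/30 = 1/5 = 0.2.
bread flour: 80 g × 1/5 ÷ 28.35 g/oz ≈ 0.6 oz
grated parmesan: 0.75 lb × 1/5 × 16 oz/lb × 28.35 g/oz ≈ 68.0 g
sour cream: 4 fl oz × 1/5 ÷ 8 fl oz/cup × 230 g/cup = 23.0 g
granulated sugar: (1 cup + 15 tbsp = 1.9375 cup) × 1/5 × 200 g/cup = 77.5 g
plain yogurt: 6 oz × 1/5 × 28.35 g/oz ≈ 34.0 g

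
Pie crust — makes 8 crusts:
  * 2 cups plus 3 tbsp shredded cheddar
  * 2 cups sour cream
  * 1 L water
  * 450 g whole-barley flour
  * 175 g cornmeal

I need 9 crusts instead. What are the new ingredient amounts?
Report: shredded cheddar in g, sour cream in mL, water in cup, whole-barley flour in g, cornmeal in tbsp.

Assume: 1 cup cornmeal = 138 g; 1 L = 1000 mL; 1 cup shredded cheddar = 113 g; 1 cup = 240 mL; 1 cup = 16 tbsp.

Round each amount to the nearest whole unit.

Scaling factor: 9/8 = 1.125.
shredded cheddar: (2 cup + 3 tbsp = 2.1875 cup) × 9/8 × 113 g/cup ≈ 278 g
sour cream: 2 cup × 9/8 × 240 mL/cup = 540 mL
water: 1 L × 9/8 × 1000 mL/L ÷ 240 mL/cup ≈ 5 cup
whole-barley flour: 450 g × 9/8 ≈ 506 g
cornmeal: 175 g × 9/8 ÷ 138 g/cup × 16 tbsp/cup ≈ 23 tbsp

shredded cheddar: 278 g; sour cream: 540 mL; water: 5 cup; whole-barley flour: 506 g; cornmeal: 23 tbsp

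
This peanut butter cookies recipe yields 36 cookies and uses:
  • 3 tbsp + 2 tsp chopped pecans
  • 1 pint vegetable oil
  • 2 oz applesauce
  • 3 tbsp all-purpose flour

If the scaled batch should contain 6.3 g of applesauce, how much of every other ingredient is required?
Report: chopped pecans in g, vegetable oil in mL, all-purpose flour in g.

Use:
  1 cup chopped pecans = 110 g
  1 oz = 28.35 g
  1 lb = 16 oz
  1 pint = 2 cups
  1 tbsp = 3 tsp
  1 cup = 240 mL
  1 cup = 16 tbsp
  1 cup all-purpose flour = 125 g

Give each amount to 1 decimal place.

The original recipe has 56.7 g of applesauce, so the scaling factor is 6.3 ÷ 56.7 = 1/9.
chopped pecans: (3 tbsp + 2 tsp = 11/3 tbsp) × 1/9 ÷ 16 tbsp/cup × 110 g/cup ≈ 2.8 g
vegetable oil: 1 pint × 1/9 × 2 cup/pint × 240 mL/cup ≈ 53.3 mL
all-purpose flour: 3 tbsp × 1/9 ÷ 16 tbsp/cup × 125 g/cup ≈ 2.6 g

chopped pecans: 2.8 g; vegetable oil: 53.3 mL; all-purpose flour: 2.6 g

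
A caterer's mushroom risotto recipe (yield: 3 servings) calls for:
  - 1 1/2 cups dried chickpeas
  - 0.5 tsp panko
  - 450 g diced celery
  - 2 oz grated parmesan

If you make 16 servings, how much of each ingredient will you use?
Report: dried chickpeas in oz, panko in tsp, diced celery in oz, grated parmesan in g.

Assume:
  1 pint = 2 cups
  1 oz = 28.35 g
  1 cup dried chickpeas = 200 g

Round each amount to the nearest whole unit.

dried chickpeas: 56 oz; panko: 3 tsp; diced celery: 85 oz; grated parmesan: 302 g

Scaling factor: 16/3.
dried chickpeas: 1.5 cup × 16/3 × 200 g/cup ÷ 28.35 g/oz ≈ 56 oz
panko: 0.5 tsp × 16/3 ≈ 3 tsp
diced celery: 450 g × 16/3 ÷ 28.35 g/oz ≈ 85 oz
grated parmesan: 2 oz × 16/3 × 28.35 g/oz ≈ 302 g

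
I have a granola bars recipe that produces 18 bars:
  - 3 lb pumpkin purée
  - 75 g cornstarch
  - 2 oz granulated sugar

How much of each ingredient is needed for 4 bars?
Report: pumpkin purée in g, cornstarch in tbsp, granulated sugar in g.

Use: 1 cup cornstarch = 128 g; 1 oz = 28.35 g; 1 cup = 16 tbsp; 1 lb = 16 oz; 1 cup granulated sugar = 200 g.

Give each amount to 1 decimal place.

pumpkin purée: 302.4 g; cornstarch: 2.1 tbsp; granulated sugar: 12.6 g

Scaling factor: 4/18 = 2/9.
pumpkin purée: 3 lb × 2/9 × 16 oz/lb × 28.35 g/oz = 302.4 g
cornstarch: 75 g × 2/9 ÷ 128 g/cup × 16 tbsp/cup ≈ 2.1 tbsp
granulated sugar: 2 oz × 2/9 × 28.35 g/oz = 12.6 g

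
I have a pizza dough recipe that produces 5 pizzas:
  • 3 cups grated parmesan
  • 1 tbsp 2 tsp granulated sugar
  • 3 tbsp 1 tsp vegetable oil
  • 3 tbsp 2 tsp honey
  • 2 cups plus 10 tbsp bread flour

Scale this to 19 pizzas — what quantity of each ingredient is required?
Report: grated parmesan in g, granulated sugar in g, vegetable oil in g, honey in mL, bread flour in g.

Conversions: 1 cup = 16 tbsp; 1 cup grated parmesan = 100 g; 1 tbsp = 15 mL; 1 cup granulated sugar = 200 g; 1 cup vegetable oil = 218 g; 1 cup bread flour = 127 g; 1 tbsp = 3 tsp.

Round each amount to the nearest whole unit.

grated parmesan: 1140 g; granulated sugar: 79 g; vegetable oil: 173 g; honey: 209 mL; bread flour: 1267 g

Scaling factor: 19/5 = 3.8.
grated parmesan: 3 cup × 19/5 × 100 g/cup = 1140 g
granulated sugar: (1 tbsp + 2 tsp = 5/3 tbsp) × 19/5 ÷ 16 tbsp/cup × 200 g/cup ≈ 79 g
vegetable oil: (3 tbsp + 1 tsp = 10/3 tbsp) × 19/5 ÷ 16 tbsp/cup × 218 g/cup ≈ 173 g
honey: (3 tbsp + 2 tsp = 11/3 tbsp) × 19/5 × 15 mL/tbsp = 209 mL
bread flour: (2 cup + 10 tbsp = 2.625 cup) × 19/5 × 127 g/cup ≈ 1267 g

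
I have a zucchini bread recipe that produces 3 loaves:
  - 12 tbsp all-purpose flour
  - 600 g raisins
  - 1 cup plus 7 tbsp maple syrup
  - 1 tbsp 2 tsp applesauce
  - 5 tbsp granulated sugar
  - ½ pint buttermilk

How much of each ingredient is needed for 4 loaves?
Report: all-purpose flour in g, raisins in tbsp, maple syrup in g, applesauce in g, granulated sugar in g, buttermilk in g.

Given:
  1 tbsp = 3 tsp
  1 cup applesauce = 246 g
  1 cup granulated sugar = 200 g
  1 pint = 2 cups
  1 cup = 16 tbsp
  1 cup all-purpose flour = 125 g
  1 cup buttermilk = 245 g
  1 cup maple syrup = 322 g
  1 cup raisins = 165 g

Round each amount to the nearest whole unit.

all-purpose flour: 125 g; raisins: 78 tbsp; maple syrup: 617 g; applesauce: 34 g; granulated sugar: 83 g; buttermilk: 327 g

Scaling factor: 4/3.
all-purpose flour: 12 tbsp × 4/3 ÷ 16 tbsp/cup × 125 g/cup = 125 g
raisins: 600 g × 4/3 ÷ 165 g/cup × 16 tbsp/cup ≈ 78 tbsp
maple syrup: (1 cup + 7 tbsp = 1.4375 cup) × 4/3 × 322 g/cup ≈ 617 g
applesauce: (1 tbsp + 2 tsp = 5/3 tbsp) × 4/3 ÷ 16 tbsp/cup × 246 g/cup ≈ 34 g
granulated sugar: 5 tbsp × 4/3 ÷ 16 tbsp/cup × 200 g/cup ≈ 83 g
buttermilk: 0.5 pint × 4/3 × 2 cup/pint × 245 g/cup ≈ 327 g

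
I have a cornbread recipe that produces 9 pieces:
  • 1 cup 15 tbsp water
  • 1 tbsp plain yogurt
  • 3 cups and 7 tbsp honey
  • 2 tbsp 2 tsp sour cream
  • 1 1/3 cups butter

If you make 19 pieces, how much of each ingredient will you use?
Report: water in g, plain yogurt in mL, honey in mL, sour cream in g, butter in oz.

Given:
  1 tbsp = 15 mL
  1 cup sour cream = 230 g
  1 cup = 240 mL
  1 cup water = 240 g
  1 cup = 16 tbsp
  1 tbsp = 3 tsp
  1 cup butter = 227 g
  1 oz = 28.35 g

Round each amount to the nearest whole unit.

water: 982 g; plain yogurt: 32 mL; honey: 1742 mL; sour cream: 81 g; butter: 23 oz

Scaling factor: 19/9.
water: (1 cup + 15 tbsp = 1.9375 cup) × 19/9 × 240 g/cup ≈ 982 g
plain yogurt: 1 tbsp × 19/9 × 15 mL/tbsp ≈ 32 mL
honey: (3 cup + 7 tbsp = 3.4375 cup) × 19/9 × 240 mL/cup ≈ 1742 mL
sour cream: (2 tbsp + 2 tsp = 8/3 tbsp) × 19/9 ÷ 16 tbsp/cup × 230 g/cup ≈ 81 g
butter: 4/3 cup × 19/9 × 227 g/cup ÷ 28.35 g/oz ≈ 23 oz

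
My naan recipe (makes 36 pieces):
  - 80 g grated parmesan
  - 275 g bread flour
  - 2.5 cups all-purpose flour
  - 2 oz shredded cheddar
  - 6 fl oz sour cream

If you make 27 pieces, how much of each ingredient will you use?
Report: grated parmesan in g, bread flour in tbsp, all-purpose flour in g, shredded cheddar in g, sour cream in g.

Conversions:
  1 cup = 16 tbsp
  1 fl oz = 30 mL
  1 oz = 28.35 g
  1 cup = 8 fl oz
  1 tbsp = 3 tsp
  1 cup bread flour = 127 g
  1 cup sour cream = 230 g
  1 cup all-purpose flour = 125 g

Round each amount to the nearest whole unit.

grated parmesan: 60 g; bread flour: 26 tbsp; all-purpose flour: 234 g; shredded cheddar: 43 g; sour cream: 129 g

Scaling factor: 27/36 = 3/4 = 0.75.
grated parmesan: 80 g × 3/4 = 60 g
bread flour: 275 g × 3/4 ÷ 127 g/cup × 16 tbsp/cup ≈ 26 tbsp
all-purpose flour: 2.5 cup × 3/4 × 125 g/cup ≈ 234 g
shredded cheddar: 2 oz × 3/4 × 28.35 g/oz ≈ 43 g
sour cream: 6 fl oz × 3/4 ÷ 8 fl oz/cup × 230 g/cup ≈ 129 g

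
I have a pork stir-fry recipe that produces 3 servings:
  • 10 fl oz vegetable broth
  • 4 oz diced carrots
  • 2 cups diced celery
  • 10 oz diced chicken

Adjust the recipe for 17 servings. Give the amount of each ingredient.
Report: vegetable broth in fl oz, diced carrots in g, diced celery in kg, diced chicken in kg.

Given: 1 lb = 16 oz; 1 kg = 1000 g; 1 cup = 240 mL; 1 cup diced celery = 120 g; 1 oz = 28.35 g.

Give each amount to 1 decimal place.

vegetable broth: 56.7 fl oz; diced carrots: 642.6 g; diced celery: 1.4 kg; diced chicken: 1.6 kg

Scaling factor: 17/3.
vegetable broth: 10 fl oz × 17/3 ≈ 56.7 fl oz
diced carrots: 4 oz × 17/3 × 28.35 g/oz = 642.6 g
diced celery: 2 cup × 17/3 × 120 g/cup ÷ 1000 g/kg ≈ 1.4 kg
diced chicken: 10 oz × 17/3 × 28.35 g/oz ÷ 1000 g/kg ≈ 1.6 kg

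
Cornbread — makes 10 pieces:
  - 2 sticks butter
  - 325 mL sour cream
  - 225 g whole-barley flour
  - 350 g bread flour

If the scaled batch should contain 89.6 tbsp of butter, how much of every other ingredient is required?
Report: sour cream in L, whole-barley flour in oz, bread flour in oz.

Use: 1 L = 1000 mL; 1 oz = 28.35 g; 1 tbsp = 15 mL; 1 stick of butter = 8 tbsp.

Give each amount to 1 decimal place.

The original recipe has 16 tbsp of butter, so the scaling factor is 89.6 ÷ 16 = 28/5 = 5.6.
sour cream: 325 mL × 28/5 ÷ 1000 mL/L ≈ 1.8 L
whole-barley flour: 225 g × 28/5 ÷ 28.35 g/oz ≈ 44.4 oz
bread flour: 350 g × 28/5 ÷ 28.35 g/oz ≈ 69.1 oz

sour cream: 1.8 L; whole-barley flour: 44.4 oz; bread flour: 69.1 oz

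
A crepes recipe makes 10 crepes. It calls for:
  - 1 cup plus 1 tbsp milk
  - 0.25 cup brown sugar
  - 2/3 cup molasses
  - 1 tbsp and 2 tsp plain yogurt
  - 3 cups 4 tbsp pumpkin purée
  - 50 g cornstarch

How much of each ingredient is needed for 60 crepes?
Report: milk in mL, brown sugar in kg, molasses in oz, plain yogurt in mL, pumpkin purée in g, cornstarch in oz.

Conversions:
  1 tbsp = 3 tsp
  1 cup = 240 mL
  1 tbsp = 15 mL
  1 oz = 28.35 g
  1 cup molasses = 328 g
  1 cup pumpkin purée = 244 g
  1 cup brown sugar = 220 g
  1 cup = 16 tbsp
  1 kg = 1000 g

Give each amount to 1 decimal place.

Scaling factor: 60/10 = 6.
milk: (1 cup + 1 tbsp = 1.0625 cup) × 6 × 240 mL/cup = 1530.0 mL
brown sugar: 0.25 cup × 6 × 220 g/cup ÷ 1000 g/kg ≈ 0.3 kg
molasses: 2/3 cup × 6 × 328 g/cup ÷ 28.35 g/oz ≈ 46.3 oz
plain yogurt: (1 tbsp + 2 tsp = 5/3 tbsp) × 6 × 15 mL/tbsp = 150.0 mL
pumpkin purée: (3 cup + 4 tbsp = 3.25 cup) × 6 × 244 g/cup = 4758.0 g
cornstarch: 50 g × 6 ÷ 28.35 g/oz ≈ 10.6 oz

milk: 1530.0 mL; brown sugar: 0.3 kg; molasses: 46.3 oz; plain yogurt: 150.0 mL; pumpkin purée: 4758.0 g; cornstarch: 10.6 oz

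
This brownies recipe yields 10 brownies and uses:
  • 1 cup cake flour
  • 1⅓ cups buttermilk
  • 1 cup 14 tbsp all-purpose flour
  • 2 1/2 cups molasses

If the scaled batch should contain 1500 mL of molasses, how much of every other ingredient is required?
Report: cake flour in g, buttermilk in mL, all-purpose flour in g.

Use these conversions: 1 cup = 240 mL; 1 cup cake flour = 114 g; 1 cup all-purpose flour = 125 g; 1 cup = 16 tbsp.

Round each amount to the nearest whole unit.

The original recipe has 600 mL of molasses, so the scaling factor is 1500 ÷ 600 = 5/2 = 2.5.
cake flour: 1 cup × 5/2 × 114 g/cup = 285 g
buttermilk: 4/3 cup × 5/2 × 240 mL/cup = 800 mL
all-purpose flour: (1 cup + 14 tbsp = 1.875 cup) × 5/2 × 125 g/cup ≈ 586 g

cake flour: 285 g; buttermilk: 800 mL; all-purpose flour: 586 g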